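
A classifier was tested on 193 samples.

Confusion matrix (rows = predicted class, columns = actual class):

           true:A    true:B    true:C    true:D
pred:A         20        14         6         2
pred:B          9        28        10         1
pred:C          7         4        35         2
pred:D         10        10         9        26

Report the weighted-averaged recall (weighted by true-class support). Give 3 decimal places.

0.565

Per-class recall (TP/(TP+FN)):
  A: TP=20, FN=9+7+10=26 → 20/46 = 0.4348
  B: TP=28, FN=14+4+10=28 → 28/56 = 0.5000
  C: TP=35, FN=6+10+9=25 → 35/60 = 0.5833
  D: TP=26, FN=2+1+2=5 → 26/31 = 0.8387
Weighted-recall = Σ (supportᵢ/N)·recallᵢ with N=193: (46/193)·0.4348 + (56/193)·0.5000 + (60/193)·0.5833 + (31/193)·0.8387 = 0.565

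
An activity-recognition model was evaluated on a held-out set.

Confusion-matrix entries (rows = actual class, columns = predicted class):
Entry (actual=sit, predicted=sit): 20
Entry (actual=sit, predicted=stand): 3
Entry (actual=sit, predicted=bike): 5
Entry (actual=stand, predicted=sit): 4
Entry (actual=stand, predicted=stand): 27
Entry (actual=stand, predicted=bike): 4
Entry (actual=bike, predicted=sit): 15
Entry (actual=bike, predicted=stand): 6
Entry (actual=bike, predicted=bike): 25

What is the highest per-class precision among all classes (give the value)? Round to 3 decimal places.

0.750

Per-class precision (TP/(TP+FP)):
  sit: TP=20, FP=4+15=19 → 20/39 = 0.5128
  stand: TP=27, FP=3+6=9 → 27/36 = 0.7500
  bike: TP=25, FP=5+4=9 → 25/34 = 0.7353
Highest is class 'stand' with precision = 0.750.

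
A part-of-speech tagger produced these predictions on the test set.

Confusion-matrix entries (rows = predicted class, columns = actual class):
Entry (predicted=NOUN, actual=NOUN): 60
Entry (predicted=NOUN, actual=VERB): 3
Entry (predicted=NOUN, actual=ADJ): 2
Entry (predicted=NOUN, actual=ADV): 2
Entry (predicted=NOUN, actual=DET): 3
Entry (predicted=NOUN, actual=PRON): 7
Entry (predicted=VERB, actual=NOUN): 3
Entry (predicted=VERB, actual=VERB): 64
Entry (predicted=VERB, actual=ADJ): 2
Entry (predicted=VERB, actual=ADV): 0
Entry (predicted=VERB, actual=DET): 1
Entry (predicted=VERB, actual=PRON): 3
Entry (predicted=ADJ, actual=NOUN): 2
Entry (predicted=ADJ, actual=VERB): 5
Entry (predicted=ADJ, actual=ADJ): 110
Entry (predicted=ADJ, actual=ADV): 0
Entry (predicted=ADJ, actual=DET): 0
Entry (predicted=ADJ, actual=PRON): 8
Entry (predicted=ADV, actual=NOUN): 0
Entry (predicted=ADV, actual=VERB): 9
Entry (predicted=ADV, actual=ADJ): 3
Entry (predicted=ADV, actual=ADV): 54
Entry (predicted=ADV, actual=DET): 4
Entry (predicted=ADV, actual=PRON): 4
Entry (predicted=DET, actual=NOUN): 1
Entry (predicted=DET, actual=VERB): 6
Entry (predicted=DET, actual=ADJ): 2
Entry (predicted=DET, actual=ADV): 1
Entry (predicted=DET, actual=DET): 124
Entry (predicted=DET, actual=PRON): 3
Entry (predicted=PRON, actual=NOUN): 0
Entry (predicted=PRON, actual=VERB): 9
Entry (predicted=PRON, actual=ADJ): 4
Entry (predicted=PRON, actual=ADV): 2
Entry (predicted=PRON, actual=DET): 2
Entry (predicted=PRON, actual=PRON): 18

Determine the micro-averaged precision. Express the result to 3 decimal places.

Micro-averaging pools counts across classes: ΣTP=430, ΣFP=91, ΣFN=91.
Micro-precision = TP/(TP+FP) on pooled counts = 0.825 (equals overall accuracy in single-label multiclass).

0.825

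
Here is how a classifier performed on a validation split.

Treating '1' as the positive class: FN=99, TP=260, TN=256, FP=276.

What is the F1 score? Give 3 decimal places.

0.581

Precision = TP/(TP+FP) = 260/536 = 0.4851
Recall = TP/(TP+FN) = 260/359 = 0.7242
F1 = 2·TP/(2·TP+FP+FN) = 520/895 = 0.581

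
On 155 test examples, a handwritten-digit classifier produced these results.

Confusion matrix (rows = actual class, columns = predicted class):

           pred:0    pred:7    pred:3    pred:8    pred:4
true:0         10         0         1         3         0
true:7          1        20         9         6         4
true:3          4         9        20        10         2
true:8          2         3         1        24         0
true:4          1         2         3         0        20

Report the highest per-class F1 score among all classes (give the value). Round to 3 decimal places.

0.769

Per-class F1 score (2·TP/(2·TP+FP+FN)):
  0: TP=10, FP=1+4+2+1=8, FN=0+1+3+0=4 → 20/32 = 0.6250
  7: TP=20, FP=0+9+3+2=14, FN=1+9+6+4=20 → 40/74 = 0.5405
  3: TP=20, FP=1+9+1+3=14, FN=4+9+10+2=25 → 40/79 = 0.5063
  8: TP=24, FP=3+6+10+0=19, FN=2+3+1+0=6 → 48/73 = 0.6575
  4: TP=20, FP=0+4+2+0=6, FN=1+2+3+0=6 → 40/52 = 0.7692
Highest is class '4' with F1 score = 0.769.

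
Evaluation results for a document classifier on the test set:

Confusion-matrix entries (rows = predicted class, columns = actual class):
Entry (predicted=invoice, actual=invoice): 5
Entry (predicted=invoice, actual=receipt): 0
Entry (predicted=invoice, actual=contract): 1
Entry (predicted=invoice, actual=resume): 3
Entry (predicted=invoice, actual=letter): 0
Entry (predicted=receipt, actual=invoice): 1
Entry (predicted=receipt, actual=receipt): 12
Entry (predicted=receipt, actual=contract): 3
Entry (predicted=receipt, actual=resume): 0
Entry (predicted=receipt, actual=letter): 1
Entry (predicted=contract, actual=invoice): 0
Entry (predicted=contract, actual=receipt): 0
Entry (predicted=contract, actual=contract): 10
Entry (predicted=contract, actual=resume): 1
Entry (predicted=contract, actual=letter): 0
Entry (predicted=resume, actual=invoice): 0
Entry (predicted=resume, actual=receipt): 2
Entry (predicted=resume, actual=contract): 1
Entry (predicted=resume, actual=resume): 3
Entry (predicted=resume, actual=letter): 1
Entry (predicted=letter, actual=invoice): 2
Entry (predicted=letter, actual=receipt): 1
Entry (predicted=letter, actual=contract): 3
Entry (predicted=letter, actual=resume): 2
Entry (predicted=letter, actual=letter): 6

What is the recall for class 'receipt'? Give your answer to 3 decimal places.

0.800

recall = TP/(TP+FN).
receipt: TP=12, FN=0+0+2+1=3 → 12/15 = 0.8000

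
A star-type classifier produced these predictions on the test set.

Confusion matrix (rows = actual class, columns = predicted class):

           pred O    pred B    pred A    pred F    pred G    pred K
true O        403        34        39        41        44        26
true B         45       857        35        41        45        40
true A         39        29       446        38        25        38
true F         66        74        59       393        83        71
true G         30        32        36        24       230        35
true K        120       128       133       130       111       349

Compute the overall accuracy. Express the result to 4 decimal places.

0.6130

Accuracy = trace / total = (403+857+446+393+230+349=2678) / 4369 = 2678/4369 = 0.6130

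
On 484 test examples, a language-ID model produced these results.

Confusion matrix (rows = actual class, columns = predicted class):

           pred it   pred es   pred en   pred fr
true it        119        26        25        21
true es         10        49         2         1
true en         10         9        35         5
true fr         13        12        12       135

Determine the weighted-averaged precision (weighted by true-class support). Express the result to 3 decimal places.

0.728

Per-class precision (TP/(TP+FP)):
  it: TP=119, FP=10+10+13=33 → 119/152 = 0.7829
  es: TP=49, FP=26+9+12=47 → 49/96 = 0.5104
  en: TP=35, FP=25+2+12=39 → 35/74 = 0.4730
  fr: TP=135, FP=21+1+5=27 → 135/162 = 0.8333
Weighted-precision = Σ (supportᵢ/N)·precisionᵢ with N=484: (191/484)·0.7829 + (62/484)·0.5104 + (59/484)·0.4730 + (172/484)·0.8333 = 0.728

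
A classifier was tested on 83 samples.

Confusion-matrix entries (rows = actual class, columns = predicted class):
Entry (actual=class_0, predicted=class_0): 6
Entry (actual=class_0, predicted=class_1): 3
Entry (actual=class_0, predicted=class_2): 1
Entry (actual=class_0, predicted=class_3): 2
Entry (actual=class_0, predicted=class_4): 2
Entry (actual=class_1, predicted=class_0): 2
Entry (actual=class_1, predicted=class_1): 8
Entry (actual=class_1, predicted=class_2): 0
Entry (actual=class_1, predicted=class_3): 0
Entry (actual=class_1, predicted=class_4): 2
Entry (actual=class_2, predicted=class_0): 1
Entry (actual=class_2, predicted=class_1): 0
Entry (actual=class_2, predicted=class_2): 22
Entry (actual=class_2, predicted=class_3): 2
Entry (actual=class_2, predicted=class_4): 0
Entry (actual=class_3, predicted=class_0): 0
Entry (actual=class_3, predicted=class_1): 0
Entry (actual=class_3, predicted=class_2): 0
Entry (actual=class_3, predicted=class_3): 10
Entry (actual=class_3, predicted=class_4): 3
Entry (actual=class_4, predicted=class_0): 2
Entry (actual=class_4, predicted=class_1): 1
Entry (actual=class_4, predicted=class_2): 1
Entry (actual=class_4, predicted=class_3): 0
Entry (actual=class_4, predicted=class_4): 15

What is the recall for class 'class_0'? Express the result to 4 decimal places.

0.4286

Take TP from the diagonal, FP from the rest of the 'class_0' prediction marginal, FN from the rest of the 'class_0' actual marginal.
recall = TP/(TP+FN).
class_0: TP=6, FN=3+1+2+2=8 → 6/14 = 0.42857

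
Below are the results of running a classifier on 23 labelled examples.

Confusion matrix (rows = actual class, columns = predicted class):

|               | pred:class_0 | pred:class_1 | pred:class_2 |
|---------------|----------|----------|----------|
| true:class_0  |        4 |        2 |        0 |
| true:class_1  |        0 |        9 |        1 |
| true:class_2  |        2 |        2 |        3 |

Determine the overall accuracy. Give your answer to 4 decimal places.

Accuracy = trace / total = (4+9+3=16) / 23 = 16/23 = 0.6957

0.6957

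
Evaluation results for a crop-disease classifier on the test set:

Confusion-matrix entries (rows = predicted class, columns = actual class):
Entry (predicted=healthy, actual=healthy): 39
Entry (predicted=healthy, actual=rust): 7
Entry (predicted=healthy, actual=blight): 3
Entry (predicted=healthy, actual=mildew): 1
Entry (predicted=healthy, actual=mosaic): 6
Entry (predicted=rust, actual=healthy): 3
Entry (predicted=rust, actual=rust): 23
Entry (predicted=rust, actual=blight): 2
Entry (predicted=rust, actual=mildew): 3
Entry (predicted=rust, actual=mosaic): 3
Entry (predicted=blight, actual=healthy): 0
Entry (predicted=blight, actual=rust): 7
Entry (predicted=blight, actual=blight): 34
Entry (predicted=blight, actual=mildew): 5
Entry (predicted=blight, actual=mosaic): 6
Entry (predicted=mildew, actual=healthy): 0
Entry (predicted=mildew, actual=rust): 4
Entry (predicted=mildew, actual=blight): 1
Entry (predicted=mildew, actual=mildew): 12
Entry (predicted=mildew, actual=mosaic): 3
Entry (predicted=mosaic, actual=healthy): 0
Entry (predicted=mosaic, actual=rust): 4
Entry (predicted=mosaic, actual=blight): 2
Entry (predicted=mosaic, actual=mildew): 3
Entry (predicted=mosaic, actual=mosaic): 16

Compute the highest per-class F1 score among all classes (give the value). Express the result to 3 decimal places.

Per-class F1 score (2·TP/(2·TP+FP+FN)):
  healthy: TP=39, FP=7+3+1+6=17, FN=3+0+0+0=3 → 78/98 = 0.7959
  rust: TP=23, FP=3+2+3+3=11, FN=7+7+4+4=22 → 46/79 = 0.5823
  blight: TP=34, FP=0+7+5+6=18, FN=3+2+1+2=8 → 68/94 = 0.7234
  mildew: TP=12, FP=0+4+1+3=8, FN=1+3+5+3=12 → 24/44 = 0.5455
  mosaic: TP=16, FP=0+4+2+3=9, FN=6+3+6+3=18 → 32/59 = 0.5424
Highest is class 'healthy' with F1 score = 0.796.

0.796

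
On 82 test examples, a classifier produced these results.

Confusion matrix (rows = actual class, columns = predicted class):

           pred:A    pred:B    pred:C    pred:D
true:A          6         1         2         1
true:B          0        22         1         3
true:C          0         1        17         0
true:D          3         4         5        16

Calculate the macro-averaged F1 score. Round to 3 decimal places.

0.726

Per-class F1 score (2·TP/(2·TP+FP+FN)):
  A: TP=6, FP=0+0+3=3, FN=1+2+1=4 → 12/19 = 0.6316
  B: TP=22, FP=1+1+4=6, FN=0+1+3=4 → 44/54 = 0.8148
  C: TP=17, FP=2+1+5=8, FN=0+1+0=1 → 34/43 = 0.7907
  D: TP=16, FP=1+3+0=4, FN=3+4+5=12 → 32/48 = 0.6667
Macro-F1 score = mean = (0.6316 + 0.8148 + 0.7907 + 0.6667) / 4 = 0.726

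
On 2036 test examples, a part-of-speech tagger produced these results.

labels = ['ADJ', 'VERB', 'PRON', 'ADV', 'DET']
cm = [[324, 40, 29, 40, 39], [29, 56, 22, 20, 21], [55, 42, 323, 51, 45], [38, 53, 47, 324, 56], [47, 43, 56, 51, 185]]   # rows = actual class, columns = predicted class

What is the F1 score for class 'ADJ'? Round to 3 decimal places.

0.672

Take TP from the diagonal, FP from the rest of the 'ADJ' prediction marginal, FN from the rest of the 'ADJ' actual marginal.
F1 score = 2·TP/(2·TP+FP+FN).
ADJ: TP=324, FP=29+55+38+47=169, FN=40+29+40+39=148 → 648/965 = 0.6715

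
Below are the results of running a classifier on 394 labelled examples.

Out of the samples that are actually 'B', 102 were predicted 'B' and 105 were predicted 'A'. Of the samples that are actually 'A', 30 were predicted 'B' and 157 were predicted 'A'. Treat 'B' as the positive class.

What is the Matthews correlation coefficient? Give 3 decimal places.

0.352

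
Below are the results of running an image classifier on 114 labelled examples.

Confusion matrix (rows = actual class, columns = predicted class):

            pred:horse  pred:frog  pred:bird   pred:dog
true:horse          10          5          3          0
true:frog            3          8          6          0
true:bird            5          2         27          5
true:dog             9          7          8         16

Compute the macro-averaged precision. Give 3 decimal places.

0.527

Per-class precision (TP/(TP+FP)):
  horse: TP=10, FP=3+5+9=17 → 10/27 = 0.3704
  frog: TP=8, FP=5+2+7=14 → 8/22 = 0.3636
  bird: TP=27, FP=3+6+8=17 → 27/44 = 0.6136
  dog: TP=16, FP=0+0+5=5 → 16/21 = 0.7619
Macro-precision = mean = (0.3704 + 0.3636 + 0.6136 + 0.7619) / 4 = 0.527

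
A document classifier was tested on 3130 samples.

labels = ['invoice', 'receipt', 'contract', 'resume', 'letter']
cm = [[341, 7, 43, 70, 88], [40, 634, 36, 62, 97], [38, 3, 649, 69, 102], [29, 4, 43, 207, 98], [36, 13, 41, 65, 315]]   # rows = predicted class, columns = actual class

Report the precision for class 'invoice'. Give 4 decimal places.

0.6211

Take TP from the diagonal, FP from the rest of the 'invoice' prediction marginal, FN from the rest of the 'invoice' actual marginal.
precision = TP/(TP+FP).
invoice: TP=341, FP=7+43+70+88=208 → 341/549 = 0.62113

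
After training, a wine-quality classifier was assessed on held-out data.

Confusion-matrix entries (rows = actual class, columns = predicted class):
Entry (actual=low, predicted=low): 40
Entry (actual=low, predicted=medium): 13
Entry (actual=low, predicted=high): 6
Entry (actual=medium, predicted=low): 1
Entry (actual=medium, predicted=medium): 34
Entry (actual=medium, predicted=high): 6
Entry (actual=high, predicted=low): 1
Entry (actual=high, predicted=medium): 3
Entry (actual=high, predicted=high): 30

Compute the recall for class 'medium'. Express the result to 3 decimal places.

One-vs-rest for 'medium': TP = diagonal; FP = other classes predicted 'medium'; FN = 'medium' predicted as other.
recall = TP/(TP+FN).
medium: TP=34, FN=1+6=7 → 34/41 = 0.8293

0.829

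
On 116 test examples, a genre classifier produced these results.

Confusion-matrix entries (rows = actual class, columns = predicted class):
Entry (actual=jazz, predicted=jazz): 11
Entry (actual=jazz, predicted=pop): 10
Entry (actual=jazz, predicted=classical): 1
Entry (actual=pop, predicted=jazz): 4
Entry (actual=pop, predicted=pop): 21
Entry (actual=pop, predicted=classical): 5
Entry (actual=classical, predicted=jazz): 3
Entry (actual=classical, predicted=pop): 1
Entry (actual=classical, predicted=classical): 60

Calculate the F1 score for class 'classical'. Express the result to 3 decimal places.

Treat 'classical' as positive and all other classes as negative.
F1 score = 2·TP/(2·TP+FP+FN).
classical: TP=60, FP=1+5=6, FN=3+1=4 → 120/130 = 0.9231

0.923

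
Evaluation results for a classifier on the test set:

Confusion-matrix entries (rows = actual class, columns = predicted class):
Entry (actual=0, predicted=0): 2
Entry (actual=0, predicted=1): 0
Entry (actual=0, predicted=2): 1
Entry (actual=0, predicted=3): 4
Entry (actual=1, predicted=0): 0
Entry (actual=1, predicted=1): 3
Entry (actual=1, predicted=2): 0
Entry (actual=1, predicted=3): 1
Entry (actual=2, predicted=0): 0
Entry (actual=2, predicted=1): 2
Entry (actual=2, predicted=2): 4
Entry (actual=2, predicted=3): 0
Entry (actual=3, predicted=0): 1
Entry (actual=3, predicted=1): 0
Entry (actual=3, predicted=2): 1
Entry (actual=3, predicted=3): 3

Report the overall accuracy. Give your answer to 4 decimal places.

Accuracy = trace / total = (2+3+4+3=12) / 22 = 12/22 = 0.5455

0.5455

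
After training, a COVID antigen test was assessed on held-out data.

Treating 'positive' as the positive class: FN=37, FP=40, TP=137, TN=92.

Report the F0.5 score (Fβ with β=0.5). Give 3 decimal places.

Fβ = (1+β²)·TP / ((1+β²)·TP + β²·FN + FP), with β²=1/4
= 1.25·137 / (1.25·137 + 0.25·37 + 40) = 0.777

0.777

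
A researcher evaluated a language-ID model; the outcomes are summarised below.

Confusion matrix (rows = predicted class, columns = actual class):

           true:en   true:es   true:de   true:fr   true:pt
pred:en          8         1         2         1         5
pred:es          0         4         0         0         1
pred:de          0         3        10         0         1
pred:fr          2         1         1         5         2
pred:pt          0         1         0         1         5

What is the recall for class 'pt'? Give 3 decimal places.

One-vs-rest for 'pt': TP = diagonal; FP = other classes predicted 'pt'; FN = 'pt' predicted as other.
recall = TP/(TP+FN).
pt: TP=5, FN=5+1+1+2=9 → 5/14 = 0.3571

0.357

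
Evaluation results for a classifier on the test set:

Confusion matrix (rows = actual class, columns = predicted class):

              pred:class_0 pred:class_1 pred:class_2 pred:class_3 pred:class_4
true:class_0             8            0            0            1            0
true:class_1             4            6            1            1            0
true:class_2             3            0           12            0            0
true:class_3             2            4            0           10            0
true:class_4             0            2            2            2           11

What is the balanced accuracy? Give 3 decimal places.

0.692

Balanced accuracy = mean of per-class recall.
  class_0: recall = 8/9 = 0.8889
  class_1: recall = 6/12 = 0.5000
  class_2: recall = 12/15 = 0.8000
  class_3: recall = 10/16 = 0.6250
  class_4: recall = 11/17 = 0.6471
Mean = (0.8889 + 0.5000 + 0.8000 + 0.6250 + 0.6471) / 5 = 0.692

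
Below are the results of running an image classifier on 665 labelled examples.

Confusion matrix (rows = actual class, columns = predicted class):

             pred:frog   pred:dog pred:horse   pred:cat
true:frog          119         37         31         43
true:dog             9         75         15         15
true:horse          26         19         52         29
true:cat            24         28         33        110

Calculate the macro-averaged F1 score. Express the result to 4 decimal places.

0.5247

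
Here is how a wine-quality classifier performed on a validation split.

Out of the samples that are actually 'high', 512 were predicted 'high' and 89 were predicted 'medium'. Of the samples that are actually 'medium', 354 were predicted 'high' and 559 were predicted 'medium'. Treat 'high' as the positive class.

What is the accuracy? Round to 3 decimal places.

0.707

Accuracy = (TP+TN)/N = (512+559)/1514 = 0.707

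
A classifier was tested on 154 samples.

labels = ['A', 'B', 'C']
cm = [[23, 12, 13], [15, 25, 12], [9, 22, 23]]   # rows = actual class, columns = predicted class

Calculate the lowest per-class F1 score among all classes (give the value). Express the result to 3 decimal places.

0.450

Per-class F1 score (2·TP/(2·TP+FP+FN)):
  A: TP=23, FP=15+9=24, FN=12+13=25 → 46/95 = 0.4842
  B: TP=25, FP=12+22=34, FN=15+12=27 → 50/111 = 0.4505
  C: TP=23, FP=13+12=25, FN=9+22=31 → 46/102 = 0.4510
Lowest is class 'B' with F1 score = 0.450.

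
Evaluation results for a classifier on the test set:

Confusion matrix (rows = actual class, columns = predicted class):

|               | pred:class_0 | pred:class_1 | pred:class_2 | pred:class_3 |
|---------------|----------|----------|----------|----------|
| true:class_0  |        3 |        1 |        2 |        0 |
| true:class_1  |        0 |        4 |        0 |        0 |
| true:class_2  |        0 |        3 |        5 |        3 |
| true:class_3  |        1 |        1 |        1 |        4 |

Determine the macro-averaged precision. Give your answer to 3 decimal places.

0.598

Per-class precision (TP/(TP+FP)):
  class_0: TP=3, FP=0+0+1=1 → 3/4 = 0.7500
  class_1: TP=4, FP=1+3+1=5 → 4/9 = 0.4444
  class_2: TP=5, FP=2+0+1=3 → 5/8 = 0.6250
  class_3: TP=4, FP=0+0+3=3 → 4/7 = 0.5714
Macro-precision = mean = (0.7500 + 0.4444 + 0.6250 + 0.5714) / 4 = 0.598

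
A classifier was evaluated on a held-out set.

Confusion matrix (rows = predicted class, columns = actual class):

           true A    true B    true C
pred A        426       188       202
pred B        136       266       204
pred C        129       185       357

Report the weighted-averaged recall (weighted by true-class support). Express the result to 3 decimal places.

0.501

Per-class recall (TP/(TP+FN)):
  A: TP=426, FN=136+129=265 → 426/691 = 0.6165
  B: TP=266, FN=188+185=373 → 266/639 = 0.4163
  C: TP=357, FN=202+204=406 → 357/763 = 0.4679
Weighted-recall = Σ (supportᵢ/N)·recallᵢ with N=2093: (691/2093)·0.6165 + (639/2093)·0.4163 + (763/2093)·0.4679 = 0.501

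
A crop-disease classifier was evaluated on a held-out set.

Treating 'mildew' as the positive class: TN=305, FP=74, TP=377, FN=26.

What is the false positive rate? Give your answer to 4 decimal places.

0.1953

FPR = FP/(FP+TN) = 74/(74+305) = 0.1953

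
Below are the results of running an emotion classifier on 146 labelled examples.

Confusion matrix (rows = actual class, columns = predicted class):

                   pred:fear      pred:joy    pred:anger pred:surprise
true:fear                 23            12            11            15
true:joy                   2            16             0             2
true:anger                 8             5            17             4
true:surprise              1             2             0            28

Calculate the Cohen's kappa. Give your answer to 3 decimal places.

0.437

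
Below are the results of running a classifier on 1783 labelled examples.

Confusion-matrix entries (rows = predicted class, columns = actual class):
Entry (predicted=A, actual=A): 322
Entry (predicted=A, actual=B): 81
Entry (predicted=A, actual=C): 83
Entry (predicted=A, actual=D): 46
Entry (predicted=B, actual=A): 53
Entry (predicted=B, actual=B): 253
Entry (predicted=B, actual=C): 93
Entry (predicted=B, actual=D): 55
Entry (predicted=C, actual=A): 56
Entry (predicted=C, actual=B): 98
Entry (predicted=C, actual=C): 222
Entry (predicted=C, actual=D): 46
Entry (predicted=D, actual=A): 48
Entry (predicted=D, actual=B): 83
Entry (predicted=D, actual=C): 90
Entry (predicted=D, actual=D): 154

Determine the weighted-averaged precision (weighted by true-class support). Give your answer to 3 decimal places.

Per-class precision (TP/(TP+FP)):
  A: TP=322, FP=81+83+46=210 → 322/532 = 0.6053
  B: TP=253, FP=53+93+55=201 → 253/454 = 0.5573
  C: TP=222, FP=56+98+46=200 → 222/422 = 0.5261
  D: TP=154, FP=48+83+90=221 → 154/375 = 0.4107
Weighted-precision = Σ (supportᵢ/N)·precisionᵢ with N=1783: (479/1783)·0.6053 + (515/1783)·0.5573 + (488/1783)·0.5261 + (301/1783)·0.4107 = 0.537

0.537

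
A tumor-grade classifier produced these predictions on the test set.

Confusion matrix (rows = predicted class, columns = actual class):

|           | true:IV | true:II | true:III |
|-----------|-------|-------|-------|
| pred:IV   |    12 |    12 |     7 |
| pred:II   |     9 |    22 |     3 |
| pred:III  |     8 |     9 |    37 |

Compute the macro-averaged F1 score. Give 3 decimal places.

0.568

Per-class F1 score (2·TP/(2·TP+FP+FN)):
  IV: TP=12, FP=12+7=19, FN=9+8=17 → 24/60 = 0.4000
  II: TP=22, FP=9+3=12, FN=12+9=21 → 44/77 = 0.5714
  III: TP=37, FP=8+9=17, FN=7+3=10 → 74/101 = 0.7327
Macro-F1 score = mean = (0.4000 + 0.5714 + 0.7327) / 3 = 0.568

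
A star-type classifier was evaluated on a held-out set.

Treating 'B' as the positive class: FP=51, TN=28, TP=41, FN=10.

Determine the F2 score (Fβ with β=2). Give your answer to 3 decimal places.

Fβ = (1+β²)·TP / ((1+β²)·TP + β²·FN + FP), with β²=4
= 5·41 / (5·41 + 4·10 + 51) = 0.693

0.693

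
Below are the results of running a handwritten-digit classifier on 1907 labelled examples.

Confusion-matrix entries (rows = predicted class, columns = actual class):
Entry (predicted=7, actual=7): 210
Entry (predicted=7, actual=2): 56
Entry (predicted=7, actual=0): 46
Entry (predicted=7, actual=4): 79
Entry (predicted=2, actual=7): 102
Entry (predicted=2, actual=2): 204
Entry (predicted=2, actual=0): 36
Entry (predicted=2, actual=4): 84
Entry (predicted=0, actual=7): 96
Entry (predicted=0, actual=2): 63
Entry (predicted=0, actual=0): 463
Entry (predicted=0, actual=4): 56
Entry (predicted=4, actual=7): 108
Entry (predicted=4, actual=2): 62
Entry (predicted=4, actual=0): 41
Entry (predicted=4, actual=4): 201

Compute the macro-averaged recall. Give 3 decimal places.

Per-class recall (TP/(TP+FN)):
  7: TP=210, FN=102+96+108=306 → 210/516 = 0.4070
  2: TP=204, FN=56+63+62=181 → 204/385 = 0.5299
  0: TP=463, FN=46+36+41=123 → 463/586 = 0.7901
  4: TP=201, FN=79+84+56=219 → 201/420 = 0.4786
Macro-recall = mean = (0.4070 + 0.5299 + 0.7901 + 0.4786) / 4 = 0.551

0.551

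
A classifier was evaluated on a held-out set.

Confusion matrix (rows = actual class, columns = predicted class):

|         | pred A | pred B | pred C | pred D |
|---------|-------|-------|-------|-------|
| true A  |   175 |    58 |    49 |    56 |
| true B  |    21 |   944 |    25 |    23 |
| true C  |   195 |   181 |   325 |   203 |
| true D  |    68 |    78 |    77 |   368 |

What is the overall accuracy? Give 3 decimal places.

0.637

Accuracy = trace / total = (175+944+325+368=1812) / 2846 = 1812/2846 = 0.637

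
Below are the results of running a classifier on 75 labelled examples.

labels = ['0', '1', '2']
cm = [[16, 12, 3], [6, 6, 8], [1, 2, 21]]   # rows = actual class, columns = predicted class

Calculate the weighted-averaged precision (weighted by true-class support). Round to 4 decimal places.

Per-class precision (TP/(TP+FP)):
  0: TP=16, FP=6+1=7 → 16/23 = 0.69565
  1: TP=6, FP=12+2=14 → 6/20 = 0.30000
  2: TP=21, FP=3+8=11 → 21/32 = 0.65625
Weighted-precision = Σ (supportᵢ/N)·precisionᵢ with N=75: (31/75)·0.69565 + (20/75)·0.30000 + (24/75)·0.65625 = 0.5775

0.5775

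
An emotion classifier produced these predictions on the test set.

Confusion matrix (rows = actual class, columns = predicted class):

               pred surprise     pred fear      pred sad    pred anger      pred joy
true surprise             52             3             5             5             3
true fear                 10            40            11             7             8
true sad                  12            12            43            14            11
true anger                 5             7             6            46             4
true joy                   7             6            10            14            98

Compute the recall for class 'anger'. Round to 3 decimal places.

0.676

One-vs-rest for 'anger': TP = diagonal; FP = other classes predicted 'anger'; FN = 'anger' predicted as other.
recall = TP/(TP+FN).
anger: TP=46, FN=5+7+6+4=22 → 46/68 = 0.6765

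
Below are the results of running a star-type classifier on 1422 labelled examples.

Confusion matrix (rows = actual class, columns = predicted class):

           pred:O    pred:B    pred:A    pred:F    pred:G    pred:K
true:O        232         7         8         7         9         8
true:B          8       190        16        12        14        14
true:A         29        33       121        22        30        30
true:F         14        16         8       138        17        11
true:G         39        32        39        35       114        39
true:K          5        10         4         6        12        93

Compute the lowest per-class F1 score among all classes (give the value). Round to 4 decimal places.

Per-class F1 score (2·TP/(2·TP+FP+FN)):
  O: TP=232, FP=8+29+14+39+5=95, FN=7+8+7+9+8=39 → 464/598 = 0.77592
  B: TP=190, FP=7+33+16+32+10=98, FN=8+16+12+14+14=64 → 380/542 = 0.70111
  A: TP=121, FP=8+16+8+39+4=75, FN=29+33+22+30+30=144 → 242/461 = 0.52495
  F: TP=138, FP=7+12+22+35+6=82, FN=14+16+8+17+11=66 → 276/424 = 0.65094
  G: TP=114, FP=9+14+30+17+12=82, FN=39+32+39+35+39=184 → 228/494 = 0.46154
  K: TP=93, FP=8+14+30+11+39=102, FN=5+10+4+6+12=37 → 186/325 = 0.57231
Lowest is class 'G' with F1 score = 0.4615.

0.4615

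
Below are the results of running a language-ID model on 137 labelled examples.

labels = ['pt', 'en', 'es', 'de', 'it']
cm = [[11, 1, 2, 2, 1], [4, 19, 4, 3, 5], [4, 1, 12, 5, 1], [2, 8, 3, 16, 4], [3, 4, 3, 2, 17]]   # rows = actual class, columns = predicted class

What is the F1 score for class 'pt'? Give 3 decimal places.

0.537

Take TP from the diagonal, FP from the rest of the 'pt' prediction marginal, FN from the rest of the 'pt' actual marginal.
F1 score = 2·TP/(2·TP+FP+FN).
pt: TP=11, FP=4+4+2+3=13, FN=1+2+2+1=6 → 22/41 = 0.5366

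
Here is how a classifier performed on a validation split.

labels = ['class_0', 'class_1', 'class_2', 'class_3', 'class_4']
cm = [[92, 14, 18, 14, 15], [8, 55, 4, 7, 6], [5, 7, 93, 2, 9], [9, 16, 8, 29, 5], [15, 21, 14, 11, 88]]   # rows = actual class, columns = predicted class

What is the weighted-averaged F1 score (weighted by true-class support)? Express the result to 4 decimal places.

Per-class F1 score (2·TP/(2·TP+FP+FN)):
  class_0: TP=92, FP=8+5+9+15=37, FN=14+18+14+15=61 → 184/282 = 0.65248
  class_1: TP=55, FP=14+7+16+21=58, FN=8+4+7+6=25 → 110/193 = 0.56995
  class_2: TP=93, FP=18+4+8+14=44, FN=5+7+2+9=23 → 186/253 = 0.73518
  class_3: TP=29, FP=14+7+2+11=34, FN=9+16+8+5=38 → 58/130 = 0.44615
  class_4: TP=88, FP=15+6+9+5=35, FN=15+21+14+11=61 → 176/272 = 0.64706
Weighted-F1 score = Σ (supportᵢ/N)·F1 scoreᵢ with N=565: (153/565)·0.65248 + (80/565)·0.56995 + (116/565)·0.73518 + (67/565)·0.44615 + (149/565)·0.64706 = 0.6319

0.6319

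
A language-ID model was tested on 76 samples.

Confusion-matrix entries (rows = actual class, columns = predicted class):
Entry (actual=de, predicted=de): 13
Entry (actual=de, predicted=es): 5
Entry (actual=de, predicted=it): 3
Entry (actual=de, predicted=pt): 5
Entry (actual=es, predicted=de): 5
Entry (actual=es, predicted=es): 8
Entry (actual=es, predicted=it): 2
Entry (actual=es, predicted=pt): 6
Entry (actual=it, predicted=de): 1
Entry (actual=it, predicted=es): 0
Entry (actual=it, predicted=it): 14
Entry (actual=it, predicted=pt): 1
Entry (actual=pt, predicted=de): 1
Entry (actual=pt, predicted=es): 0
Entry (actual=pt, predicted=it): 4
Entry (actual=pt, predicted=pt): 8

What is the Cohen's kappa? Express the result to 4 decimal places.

Observed agreement pₒ = trace/N = 43/76 = 0.56579
Expected agreement pₑ = Σ (rowᵢ·colᵢ)/N² = (26·20 + 21·13 + 16·23 + 13·20)/76² = 0.24602
κ = (pₒ − pₑ)/(1 − pₑ) = (0.56579 − 0.24602)/(1 − 0.24602) = 0.4241

0.4241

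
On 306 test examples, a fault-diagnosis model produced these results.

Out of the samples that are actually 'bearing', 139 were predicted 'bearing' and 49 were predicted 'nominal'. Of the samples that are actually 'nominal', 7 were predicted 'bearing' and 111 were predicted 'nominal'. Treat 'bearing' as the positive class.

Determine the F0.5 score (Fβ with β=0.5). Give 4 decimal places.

Fβ = (1+β²)·TP / ((1+β²)·TP + β²·FN + FP), with β²=1/4
= 1.25·139 / (1.25·139 + 0.25·49 + 7) = 0.9003

0.9003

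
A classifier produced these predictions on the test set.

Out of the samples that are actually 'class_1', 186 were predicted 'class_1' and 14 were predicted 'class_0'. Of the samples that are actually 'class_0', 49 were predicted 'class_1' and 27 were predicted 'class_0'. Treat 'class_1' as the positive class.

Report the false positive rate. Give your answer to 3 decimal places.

0.645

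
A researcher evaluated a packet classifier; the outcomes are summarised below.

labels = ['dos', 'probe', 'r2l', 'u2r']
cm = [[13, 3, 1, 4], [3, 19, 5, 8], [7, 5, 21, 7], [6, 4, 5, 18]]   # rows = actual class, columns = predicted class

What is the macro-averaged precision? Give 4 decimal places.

0.5510

Per-class precision (TP/(TP+FP)):
  dos: TP=13, FP=3+7+6=16 → 13/29 = 0.44828
  probe: TP=19, FP=3+5+4=12 → 19/31 = 0.61290
  r2l: TP=21, FP=1+5+5=11 → 21/32 = 0.65625
  u2r: TP=18, FP=4+8+7=19 → 18/37 = 0.48649
Macro-precision = mean = (0.44828 + 0.61290 + 0.65625 + 0.48649) / 4 = 0.5510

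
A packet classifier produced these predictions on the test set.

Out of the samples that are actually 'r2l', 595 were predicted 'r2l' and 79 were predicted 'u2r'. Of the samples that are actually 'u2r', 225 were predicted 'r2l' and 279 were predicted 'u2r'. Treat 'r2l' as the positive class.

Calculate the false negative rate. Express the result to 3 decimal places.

FNR = FN/(FN+TP) = 79/(79+595) = 0.117

0.117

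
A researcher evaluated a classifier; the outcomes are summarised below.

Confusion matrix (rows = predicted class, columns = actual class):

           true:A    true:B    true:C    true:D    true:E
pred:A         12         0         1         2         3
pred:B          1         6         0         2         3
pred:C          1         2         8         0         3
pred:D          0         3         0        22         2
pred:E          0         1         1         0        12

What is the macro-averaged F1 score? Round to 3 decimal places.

0.679

Per-class F1 score (2·TP/(2·TP+FP+FN)):
  A: TP=12, FP=0+1+2+3=6, FN=1+1+0+0=2 → 24/32 = 0.7500
  B: TP=6, FP=1+0+2+3=6, FN=0+2+3+1=6 → 12/24 = 0.5000
  C: TP=8, FP=1+2+0+3=6, FN=1+0+0+1=2 → 16/24 = 0.6667
  D: TP=22, FP=0+3+0+2=5, FN=2+2+0+0=4 → 44/53 = 0.8302
  E: TP=12, FP=0+1+1+0=2, FN=3+3+3+2=11 → 24/37 = 0.6486
Macro-F1 score = mean = (0.7500 + 0.5000 + 0.6667 + 0.8302 + 0.6486) / 5 = 0.679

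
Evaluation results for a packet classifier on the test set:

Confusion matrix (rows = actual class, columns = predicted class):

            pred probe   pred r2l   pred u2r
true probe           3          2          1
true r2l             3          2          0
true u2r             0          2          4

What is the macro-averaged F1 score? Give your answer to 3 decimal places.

Per-class F1 score (2·TP/(2·TP+FP+FN)):
  probe: TP=3, FP=3+0=3, FN=2+1=3 → 6/12 = 0.5000
  r2l: TP=2, FP=2+2=4, FN=3+0=3 → 4/11 = 0.3636
  u2r: TP=4, FP=1+0=1, FN=0+2=2 → 8/11 = 0.7273
Macro-F1 score = mean = (0.5000 + 0.3636 + 0.7273) / 3 = 0.530

0.530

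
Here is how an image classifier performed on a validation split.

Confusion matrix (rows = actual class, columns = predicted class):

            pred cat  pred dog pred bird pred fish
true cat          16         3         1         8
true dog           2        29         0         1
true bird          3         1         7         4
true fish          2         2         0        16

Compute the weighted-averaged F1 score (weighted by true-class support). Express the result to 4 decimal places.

0.7101

Per-class F1 score (2·TP/(2·TP+FP+FN)):
  cat: TP=16, FP=2+3+2=7, FN=3+1+8=12 → 32/51 = 0.62745
  dog: TP=29, FP=3+1+2=6, FN=2+0+1=3 → 58/67 = 0.86567
  bird: TP=7, FP=1+0+0=1, FN=3+1+4=8 → 14/23 = 0.60870
  fish: TP=16, FP=8+1+4=13, FN=2+2+0=4 → 32/49 = 0.65306
Weighted-F1 score = Σ (supportᵢ/N)·F1 scoreᵢ with N=95: (28/95)·0.62745 + (32/95)·0.86567 + (15/95)·0.60870 + (20/95)·0.65306 = 0.7101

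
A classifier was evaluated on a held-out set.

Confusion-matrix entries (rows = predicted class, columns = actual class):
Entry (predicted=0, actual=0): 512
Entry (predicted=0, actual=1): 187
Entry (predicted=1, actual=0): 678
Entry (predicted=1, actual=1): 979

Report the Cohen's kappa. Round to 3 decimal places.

0.269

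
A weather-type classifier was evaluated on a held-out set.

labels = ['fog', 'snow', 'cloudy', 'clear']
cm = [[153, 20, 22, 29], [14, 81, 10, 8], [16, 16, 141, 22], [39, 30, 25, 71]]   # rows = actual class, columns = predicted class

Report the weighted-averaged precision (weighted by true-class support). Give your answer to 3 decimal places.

Per-class precision (TP/(TP+FP)):
  fog: TP=153, FP=14+16+39=69 → 153/222 = 0.6892
  snow: TP=81, FP=20+16+30=66 → 81/147 = 0.5510
  cloudy: TP=141, FP=22+10+25=57 → 141/198 = 0.7121
  clear: TP=71, FP=29+8+22=59 → 71/130 = 0.5462
Weighted-precision = Σ (supportᵢ/N)·precisionᵢ with N=697: (224/697)·0.6892 + (113/697)·0.5510 + (195/697)·0.7121 + (165/697)·0.5462 = 0.639

0.639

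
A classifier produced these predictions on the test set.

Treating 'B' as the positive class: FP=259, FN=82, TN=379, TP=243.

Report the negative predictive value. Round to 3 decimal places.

NPV = TN/(TN+FN) = 379/(379+82) = 0.822

0.822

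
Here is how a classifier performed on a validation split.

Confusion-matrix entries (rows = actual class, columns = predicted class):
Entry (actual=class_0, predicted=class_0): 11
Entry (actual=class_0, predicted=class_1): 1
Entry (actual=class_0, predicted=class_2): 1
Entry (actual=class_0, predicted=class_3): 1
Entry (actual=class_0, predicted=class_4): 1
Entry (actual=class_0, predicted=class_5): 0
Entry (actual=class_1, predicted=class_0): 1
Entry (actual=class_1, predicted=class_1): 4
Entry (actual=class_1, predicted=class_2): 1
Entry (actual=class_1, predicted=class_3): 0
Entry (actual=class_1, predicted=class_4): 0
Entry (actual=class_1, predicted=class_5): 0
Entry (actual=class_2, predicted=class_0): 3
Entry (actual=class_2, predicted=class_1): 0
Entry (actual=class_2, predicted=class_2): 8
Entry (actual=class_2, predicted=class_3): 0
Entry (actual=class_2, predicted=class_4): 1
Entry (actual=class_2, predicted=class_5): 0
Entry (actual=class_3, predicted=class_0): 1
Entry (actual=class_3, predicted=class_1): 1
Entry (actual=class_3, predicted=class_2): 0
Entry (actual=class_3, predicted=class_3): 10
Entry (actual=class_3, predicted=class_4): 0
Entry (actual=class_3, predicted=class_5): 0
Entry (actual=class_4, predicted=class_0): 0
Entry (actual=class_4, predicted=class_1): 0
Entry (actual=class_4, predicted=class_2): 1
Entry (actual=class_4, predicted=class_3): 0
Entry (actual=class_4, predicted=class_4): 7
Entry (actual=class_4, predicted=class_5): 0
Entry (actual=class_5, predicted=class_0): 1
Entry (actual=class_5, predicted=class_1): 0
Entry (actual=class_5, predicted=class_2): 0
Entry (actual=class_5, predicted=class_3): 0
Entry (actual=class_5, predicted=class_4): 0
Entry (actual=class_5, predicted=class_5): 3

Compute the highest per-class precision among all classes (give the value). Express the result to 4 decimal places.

Per-class precision (TP/(TP+FP)):
  class_0: TP=11, FP=1+3+1+0+1=6 → 11/17 = 0.64706
  class_1: TP=4, FP=1+0+1+0+0=2 → 4/6 = 0.66667
  class_2: TP=8, FP=1+1+0+1+0=3 → 8/11 = 0.72727
  class_3: TP=10, FP=1+0+0+0+0=1 → 10/11 = 0.90909
  class_4: TP=7, FP=1+0+1+0+0=2 → 7/9 = 0.77778
  class_5: TP=3, FP=0+0+0+0+0=0 → 3/3 = 1.00000
Highest is class 'class_5' with precision = 1.0000.

1.0000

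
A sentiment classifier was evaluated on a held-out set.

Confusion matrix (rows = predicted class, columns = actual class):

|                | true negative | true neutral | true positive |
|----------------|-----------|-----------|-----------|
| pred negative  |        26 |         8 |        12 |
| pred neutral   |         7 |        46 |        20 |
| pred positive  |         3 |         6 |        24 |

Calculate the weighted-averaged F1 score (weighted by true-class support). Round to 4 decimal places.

Per-class F1 score (2·TP/(2·TP+FP+FN)):
  negative: TP=26, FP=8+12=20, FN=7+3=10 → 52/82 = 0.63415
  neutral: TP=46, FP=7+20=27, FN=8+6=14 → 92/133 = 0.69173
  positive: TP=24, FP=3+6=9, FN=12+20=32 → 48/89 = 0.53933
Weighted-F1 score = Σ (supportᵢ/N)·F1 scoreᵢ with N=152: (36/152)·0.63415 + (60/152)·0.69173 + (56/152)·0.53933 = 0.6219

0.6219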